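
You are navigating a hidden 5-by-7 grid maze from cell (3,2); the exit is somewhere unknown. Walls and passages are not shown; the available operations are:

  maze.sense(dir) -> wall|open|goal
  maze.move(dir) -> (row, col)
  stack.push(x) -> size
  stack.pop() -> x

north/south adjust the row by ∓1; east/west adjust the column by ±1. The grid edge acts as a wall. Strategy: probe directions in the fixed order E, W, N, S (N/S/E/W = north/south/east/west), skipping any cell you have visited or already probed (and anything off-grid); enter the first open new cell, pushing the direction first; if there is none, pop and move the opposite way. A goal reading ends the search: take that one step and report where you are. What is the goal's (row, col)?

I invoke maze.sense passing dir→east, and see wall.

Then maze.sense passing dir→west, and observe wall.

I invoke maze.sense passing dir→north, and observe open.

I try stack.push passing x→north, which returns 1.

Calling maze.move passing dir→north, which returns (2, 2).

I try maze.sense passing dir→east, → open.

Then stack.push passing x→east, and see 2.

Calling maze.move passing dir→east, and see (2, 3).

I run maze.sense passing dir→east, → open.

Calling stack.push passing x→east, and see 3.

I call maze.move passing dir→east, which returns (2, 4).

I call maze.sense passing dir→east, and get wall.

Invoking maze.sense passing dir→north, which returns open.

Calling stack.push passing x→north, which returns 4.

I call maze.move passing dir→north, and see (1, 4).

I run maze.sense passing dir→east, → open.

Using stack.push passing x→east, giving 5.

Then maze.move passing dir→east, yielding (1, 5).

Next I call maze.sense passing dir→east, giving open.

Next I call stack.push passing x→east, : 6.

Using maze.move passing dir→east, yielding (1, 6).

I run maze.sense passing dir→north, and see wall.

I invoke maze.sense passing dir→south, giving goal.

I call maze.move passing dir→south, giving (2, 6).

Answer: (2, 6)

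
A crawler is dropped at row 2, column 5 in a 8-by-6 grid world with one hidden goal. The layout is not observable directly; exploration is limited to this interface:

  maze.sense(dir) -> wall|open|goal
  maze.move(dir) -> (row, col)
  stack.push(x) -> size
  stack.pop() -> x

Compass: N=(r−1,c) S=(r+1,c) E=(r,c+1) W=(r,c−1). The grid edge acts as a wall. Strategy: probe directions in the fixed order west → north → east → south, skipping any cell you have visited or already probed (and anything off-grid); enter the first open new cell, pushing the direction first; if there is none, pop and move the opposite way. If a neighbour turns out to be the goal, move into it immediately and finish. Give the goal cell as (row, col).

Action: sense[dir→west]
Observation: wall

Action: sense[dir→north]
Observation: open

Action: push[x→north]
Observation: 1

Action: move[dir→north]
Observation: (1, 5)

Action: sense[dir→west]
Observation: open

Action: push[x→west]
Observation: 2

Action: move[dir→west]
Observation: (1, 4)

Action: sense[dir→west]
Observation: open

Action: push[x→west]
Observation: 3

Action: move[dir→west]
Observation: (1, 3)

Action: sense[dir→west]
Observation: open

Action: push[x→west]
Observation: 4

Action: move[dir→west]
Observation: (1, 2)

Action: sense[dir→west]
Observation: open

Action: push[x→west]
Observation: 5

Action: move[dir→west]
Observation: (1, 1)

Action: sense[dir→west]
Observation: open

Action: push[x→west]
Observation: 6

Action: move[dir→west]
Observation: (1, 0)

Action: sense[dir→north]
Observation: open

Action: push[x→north]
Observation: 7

Action: move[dir→north]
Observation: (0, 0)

Action: sense[dir→east]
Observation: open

Action: push[x→east]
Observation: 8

Action: move[dir→east]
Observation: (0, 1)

Action: sense[dir→east]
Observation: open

Action: push[x→east]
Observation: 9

Action: move[dir→east]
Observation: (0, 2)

Action: sense[dir→east]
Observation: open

Action: push[x→east]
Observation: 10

Action: move[dir→east]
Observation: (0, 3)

Action: sense[dir→east]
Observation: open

Action: push[x→east]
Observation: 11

Action: move[dir→east]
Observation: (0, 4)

Action: sense[dir→east]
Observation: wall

Action: pop[]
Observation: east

Action: move[dir→west]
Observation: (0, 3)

Action: pop[]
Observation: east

Action: move[dir→west]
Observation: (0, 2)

Action: pop[]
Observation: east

Action: move[dir→west]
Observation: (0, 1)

Action: pop[]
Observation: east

Action: move[dir→west]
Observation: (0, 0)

Action: pop[]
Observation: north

Action: move[dir→south]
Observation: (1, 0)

Action: sense[dir→south]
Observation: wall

Action: pop[]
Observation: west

Action: move[dir→east]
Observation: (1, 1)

Action: sense[dir→south]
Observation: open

Action: push[x→south]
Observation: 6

Action: move[dir→south]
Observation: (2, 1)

Action: sense[dir→east]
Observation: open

Action: push[x→east]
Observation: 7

Action: move[dir→east]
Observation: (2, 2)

Action: sense[dir→east]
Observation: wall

Action: sense[dir→south]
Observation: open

Action: push[x→south]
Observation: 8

Action: move[dir→south]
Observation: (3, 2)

Action: sense[dir→west]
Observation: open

Action: push[x→west]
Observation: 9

Action: move[dir→west]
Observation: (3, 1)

Action: sense[dir→west]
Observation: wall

Action: sense[dir→south]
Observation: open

Action: push[x→south]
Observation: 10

Action: move[dir→south]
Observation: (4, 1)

Action: sense[dir→west]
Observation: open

Action: push[x→west]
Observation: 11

Action: move[dir→west]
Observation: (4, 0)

Action: sense[dir→south]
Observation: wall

Action: pop[]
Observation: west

Action: move[dir→east]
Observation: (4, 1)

Action: sense[dir→east]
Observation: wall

Action: sense[dir→south]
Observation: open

Action: push[x→south]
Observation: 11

Action: move[dir→south]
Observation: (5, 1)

Action: sense[dir→east]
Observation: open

Action: push[x→east]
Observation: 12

Action: move[dir→east]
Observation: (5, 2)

Action: sense[dir→east]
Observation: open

Action: push[x→east]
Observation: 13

Action: move[dir→east]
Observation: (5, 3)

Action: sense[dir→north]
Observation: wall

Action: sense[dir→east]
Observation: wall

Action: sense[dir→south]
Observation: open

Action: push[x→south]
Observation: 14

Action: move[dir→south]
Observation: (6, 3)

Action: sense[dir→west]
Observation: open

Action: push[x→west]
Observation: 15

Action: move[dir→west]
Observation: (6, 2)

Action: sense[dir→west]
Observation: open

Action: push[x→west]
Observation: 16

Action: move[dir→west]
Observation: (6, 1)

Action: sense[dir→west]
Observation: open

Action: push[x→west]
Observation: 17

Action: move[dir→west]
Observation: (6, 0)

Action: sense[dir→south]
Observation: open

Action: push[x→south]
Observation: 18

Action: move[dir→south]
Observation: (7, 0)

Action: sense[dir→east]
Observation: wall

Action: pop[]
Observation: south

Action: move[dir→north]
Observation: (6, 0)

Action: pop[]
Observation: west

Action: move[dir→east]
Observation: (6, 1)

Action: pop[]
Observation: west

Action: move[dir→east]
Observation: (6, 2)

Action: sense[dir→south]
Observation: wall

Action: pop[]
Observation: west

Action: move[dir→east]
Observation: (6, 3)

Action: sense[dir→east]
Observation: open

Action: push[x→east]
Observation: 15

Action: move[dir→east]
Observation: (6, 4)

Action: sense[dir→east]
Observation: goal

Action: move[dir→east]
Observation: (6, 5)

Answer: (6, 5)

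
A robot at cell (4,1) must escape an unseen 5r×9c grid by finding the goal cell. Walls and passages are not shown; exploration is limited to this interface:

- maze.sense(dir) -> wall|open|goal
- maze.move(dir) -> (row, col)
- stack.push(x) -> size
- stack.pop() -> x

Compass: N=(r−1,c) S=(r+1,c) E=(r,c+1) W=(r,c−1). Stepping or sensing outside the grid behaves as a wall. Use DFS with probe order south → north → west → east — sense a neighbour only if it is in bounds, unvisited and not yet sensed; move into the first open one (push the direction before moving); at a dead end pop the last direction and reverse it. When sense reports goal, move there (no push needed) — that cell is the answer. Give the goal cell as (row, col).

Do: maze.sense[north]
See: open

Do: stack.push[north]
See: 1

Do: maze.move[north]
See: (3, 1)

Do: maze.sense[north]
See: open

Do: stack.push[north]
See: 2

Do: maze.move[north]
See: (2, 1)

Do: maze.sense[north]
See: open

Do: stack.push[north]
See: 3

Do: maze.move[north]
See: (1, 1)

Do: maze.sense[north]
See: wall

Do: maze.sense[west]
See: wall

Do: maze.sense[east]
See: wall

Do: stack.pop[]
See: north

Do: maze.move[south]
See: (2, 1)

Do: maze.sense[west]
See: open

Do: stack.push[west]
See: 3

Do: maze.move[west]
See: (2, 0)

Do: maze.sense[south]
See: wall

Do: stack.pop[]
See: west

Do: maze.move[east]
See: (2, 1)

Do: maze.sense[east]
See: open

Do: stack.push[east]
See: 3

Do: maze.move[east]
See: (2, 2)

Do: maze.sense[south]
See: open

Do: stack.push[south]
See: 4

Do: maze.move[south]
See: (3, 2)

Do: maze.sense[south]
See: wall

Do: maze.sense[east]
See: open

Do: stack.push[east]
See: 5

Do: maze.move[east]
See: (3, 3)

Do: maze.sense[south]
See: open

Do: stack.push[south]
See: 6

Do: maze.move[south]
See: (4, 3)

Do: maze.sense[east]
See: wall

Do: stack.pop[]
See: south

Do: maze.move[north]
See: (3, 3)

Do: maze.sense[north]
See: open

Do: stack.push[north]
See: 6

Do: maze.move[north]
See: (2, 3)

Do: maze.sense[north]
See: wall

Do: maze.sense[east]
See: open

Do: stack.push[east]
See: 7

Do: maze.move[east]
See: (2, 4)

Do: maze.sense[south]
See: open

Do: stack.push[south]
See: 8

Do: maze.move[south]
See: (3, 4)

Do: maze.sense[east]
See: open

Do: stack.push[east]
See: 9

Do: maze.move[east]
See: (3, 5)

Do: maze.sense[south]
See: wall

Do: maze.sense[north]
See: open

Do: stack.push[north]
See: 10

Do: maze.move[north]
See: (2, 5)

Do: maze.sense[north]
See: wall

Do: maze.sense[east]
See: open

Do: stack.push[east]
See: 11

Do: maze.move[east]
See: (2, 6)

Do: maze.sense[south]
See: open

Do: stack.push[south]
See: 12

Do: maze.move[south]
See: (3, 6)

Do: maze.sense[south]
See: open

Do: stack.push[south]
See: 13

Do: maze.move[south]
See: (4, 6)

Do: maze.sense[east]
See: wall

Do: stack.pop[]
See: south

Do: maze.move[north]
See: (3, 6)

Do: maze.sense[east]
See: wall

Do: stack.pop[]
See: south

Do: maze.move[north]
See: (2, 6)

Do: maze.sense[north]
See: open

Do: stack.push[north]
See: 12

Do: maze.move[north]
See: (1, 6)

Do: maze.sense[north]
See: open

Do: stack.push[north]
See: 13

Do: maze.move[north]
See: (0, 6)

Do: maze.sense[west]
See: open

Do: stack.push[west]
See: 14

Do: maze.move[west]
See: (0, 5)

Do: maze.sense[west]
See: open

Do: stack.push[west]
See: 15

Do: maze.move[west]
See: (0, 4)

Do: maze.sense[south]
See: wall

Do: maze.sense[west]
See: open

Do: stack.push[west]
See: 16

Do: maze.move[west]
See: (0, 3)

Do: maze.sense[west]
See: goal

Do: maze.move[west]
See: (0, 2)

Answer: (0, 2)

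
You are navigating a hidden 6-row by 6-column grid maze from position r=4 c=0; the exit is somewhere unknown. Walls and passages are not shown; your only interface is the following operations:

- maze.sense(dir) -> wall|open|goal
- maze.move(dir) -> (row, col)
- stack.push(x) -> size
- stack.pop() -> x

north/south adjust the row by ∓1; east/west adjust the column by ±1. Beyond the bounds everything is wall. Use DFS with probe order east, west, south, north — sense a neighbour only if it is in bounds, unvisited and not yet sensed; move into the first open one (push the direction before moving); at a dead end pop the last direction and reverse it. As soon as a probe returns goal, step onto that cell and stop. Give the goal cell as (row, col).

% maze.sense dir: east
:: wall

% maze.sense dir: south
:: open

% stack.push x: south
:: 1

% maze.move dir: south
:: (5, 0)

% maze.sense dir: east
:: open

% stack.push x: east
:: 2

% maze.move dir: east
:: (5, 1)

% maze.sense dir: east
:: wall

% stack.pop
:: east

% maze.move dir: west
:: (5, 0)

% stack.pop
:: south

% maze.move dir: north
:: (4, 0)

% maze.sense dir: north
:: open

% stack.push x: north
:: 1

% maze.move dir: north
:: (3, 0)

% maze.sense dir: east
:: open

% stack.push x: east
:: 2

% maze.move dir: east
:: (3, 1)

% maze.sense dir: east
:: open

% stack.push x: east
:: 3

% maze.move dir: east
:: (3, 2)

% maze.sense dir: east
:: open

% stack.push x: east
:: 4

% maze.move dir: east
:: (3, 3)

% maze.sense dir: east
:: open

% stack.push x: east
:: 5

% maze.move dir: east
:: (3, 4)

% maze.sense dir: east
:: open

% stack.push x: east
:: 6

% maze.move dir: east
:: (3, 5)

% maze.sense dir: south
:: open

% stack.push x: south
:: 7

% maze.move dir: south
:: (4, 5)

% maze.sense dir: west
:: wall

% maze.sense dir: south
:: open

% stack.push x: south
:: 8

% maze.move dir: south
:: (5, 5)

% maze.sense dir: west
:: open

% stack.push x: west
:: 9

% maze.move dir: west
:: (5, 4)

% maze.sense dir: west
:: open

% stack.push x: west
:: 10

% maze.move dir: west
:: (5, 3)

% maze.sense dir: north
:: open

% stack.push x: north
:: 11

% maze.move dir: north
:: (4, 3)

% maze.sense dir: west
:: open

% stack.push x: west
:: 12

% maze.move dir: west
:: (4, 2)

% stack.pop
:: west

% maze.move dir: east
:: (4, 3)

% stack.pop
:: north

% maze.move dir: south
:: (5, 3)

% stack.pop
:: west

% maze.move dir: east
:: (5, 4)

% stack.pop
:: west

% maze.move dir: east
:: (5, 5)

% stack.pop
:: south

% maze.move dir: north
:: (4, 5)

% stack.pop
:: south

% maze.move dir: north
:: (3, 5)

% maze.sense dir: north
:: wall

% stack.pop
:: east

% maze.move dir: west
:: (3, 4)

% maze.sense dir: north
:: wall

% stack.pop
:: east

% maze.move dir: west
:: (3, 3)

% maze.sense dir: north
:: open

% stack.push x: north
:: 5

% maze.move dir: north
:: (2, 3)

% maze.sense dir: west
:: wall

% maze.sense dir: north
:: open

% stack.push x: north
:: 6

% maze.move dir: north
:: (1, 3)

% maze.sense dir: east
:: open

% stack.push x: east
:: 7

% maze.move dir: east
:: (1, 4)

% maze.sense dir: east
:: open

% stack.push x: east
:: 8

% maze.move dir: east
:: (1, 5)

% maze.sense dir: north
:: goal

% maze.move dir: north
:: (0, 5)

Answer: (0, 5)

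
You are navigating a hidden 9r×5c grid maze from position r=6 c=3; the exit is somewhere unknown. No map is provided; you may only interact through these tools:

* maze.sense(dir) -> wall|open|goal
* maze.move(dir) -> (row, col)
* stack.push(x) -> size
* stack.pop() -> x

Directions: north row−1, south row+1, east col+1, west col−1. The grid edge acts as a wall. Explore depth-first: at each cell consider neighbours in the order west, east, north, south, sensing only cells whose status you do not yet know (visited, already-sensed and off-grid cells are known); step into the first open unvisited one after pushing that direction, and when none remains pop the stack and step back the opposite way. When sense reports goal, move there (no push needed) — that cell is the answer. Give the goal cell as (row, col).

Action: maze.sense[dir=west]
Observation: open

Action: stack.push[x=west]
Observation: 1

Action: maze.move[dir=west]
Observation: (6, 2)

Action: maze.sense[dir=west]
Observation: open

Action: stack.push[x=west]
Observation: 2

Action: maze.move[dir=west]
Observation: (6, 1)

Action: maze.sense[dir=west]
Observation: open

Action: stack.push[x=west]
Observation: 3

Action: maze.move[dir=west]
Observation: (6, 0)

Action: maze.sense[dir=north]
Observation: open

Action: stack.push[x=north]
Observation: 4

Action: maze.move[dir=north]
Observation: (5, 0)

Action: maze.sense[dir=east]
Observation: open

Action: stack.push[x=east]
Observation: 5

Action: maze.move[dir=east]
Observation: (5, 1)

Action: maze.sense[dir=east]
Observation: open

Action: stack.push[x=east]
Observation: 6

Action: maze.move[dir=east]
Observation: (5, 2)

Action: maze.sense[dir=east]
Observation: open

Action: stack.push[x=east]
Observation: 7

Action: maze.move[dir=east]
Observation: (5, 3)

Action: maze.sense[dir=east]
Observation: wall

Action: maze.sense[dir=north]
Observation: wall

Action: stack.pop[]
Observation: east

Action: maze.move[dir=west]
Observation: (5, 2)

Action: maze.sense[dir=north]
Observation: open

Action: stack.push[x=north]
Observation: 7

Action: maze.move[dir=north]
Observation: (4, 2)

Action: maze.sense[dir=west]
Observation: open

Action: stack.push[x=west]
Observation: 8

Action: maze.move[dir=west]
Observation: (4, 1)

Action: maze.sense[dir=west]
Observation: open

Action: stack.push[x=west]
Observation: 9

Action: maze.move[dir=west]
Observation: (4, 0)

Action: maze.sense[dir=north]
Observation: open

Action: stack.push[x=north]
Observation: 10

Action: maze.move[dir=north]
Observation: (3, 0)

Action: maze.sense[dir=east]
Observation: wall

Action: maze.sense[dir=north]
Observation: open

Action: stack.push[x=north]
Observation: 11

Action: maze.move[dir=north]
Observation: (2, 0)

Action: maze.sense[dir=east]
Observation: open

Action: stack.push[x=east]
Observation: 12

Action: maze.move[dir=east]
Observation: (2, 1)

Action: maze.sense[dir=east]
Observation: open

Action: stack.push[x=east]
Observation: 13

Action: maze.move[dir=east]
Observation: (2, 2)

Action: maze.sense[dir=east]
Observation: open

Action: stack.push[x=east]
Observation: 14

Action: maze.move[dir=east]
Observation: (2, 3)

Action: maze.sense[dir=east]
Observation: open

Action: stack.push[x=east]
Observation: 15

Action: maze.move[dir=east]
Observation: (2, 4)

Action: maze.sense[dir=north]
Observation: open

Action: stack.push[x=north]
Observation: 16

Action: maze.move[dir=north]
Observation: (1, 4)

Action: maze.sense[dir=west]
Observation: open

Action: stack.push[x=west]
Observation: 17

Action: maze.move[dir=west]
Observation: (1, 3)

Action: maze.sense[dir=west]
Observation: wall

Action: maze.sense[dir=north]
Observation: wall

Action: stack.pop[]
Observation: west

Action: maze.move[dir=east]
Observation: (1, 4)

Action: maze.sense[dir=north]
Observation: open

Action: stack.push[x=north]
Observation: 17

Action: maze.move[dir=north]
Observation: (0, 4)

Action: stack.pop[]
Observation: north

Action: maze.move[dir=south]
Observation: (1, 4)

Action: stack.pop[]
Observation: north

Action: maze.move[dir=south]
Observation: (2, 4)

Action: maze.sense[dir=south]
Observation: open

Action: stack.push[x=south]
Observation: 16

Action: maze.move[dir=south]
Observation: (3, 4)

Action: maze.sense[dir=west]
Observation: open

Action: stack.push[x=west]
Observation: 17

Action: maze.move[dir=west]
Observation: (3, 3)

Action: maze.sense[dir=west]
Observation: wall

Action: stack.pop[]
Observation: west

Action: maze.move[dir=east]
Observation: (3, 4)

Action: maze.sense[dir=south]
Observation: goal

Action: maze.move[dir=south]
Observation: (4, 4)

Answer: (4, 4)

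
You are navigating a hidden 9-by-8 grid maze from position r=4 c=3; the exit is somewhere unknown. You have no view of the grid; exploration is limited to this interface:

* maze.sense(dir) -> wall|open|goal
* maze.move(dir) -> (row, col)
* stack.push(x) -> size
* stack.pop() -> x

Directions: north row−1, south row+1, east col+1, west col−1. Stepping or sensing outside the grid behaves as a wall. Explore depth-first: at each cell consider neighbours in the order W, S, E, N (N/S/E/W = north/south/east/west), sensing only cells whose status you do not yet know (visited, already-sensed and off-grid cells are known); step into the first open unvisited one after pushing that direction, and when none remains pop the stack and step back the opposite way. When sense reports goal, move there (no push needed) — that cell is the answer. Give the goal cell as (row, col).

·→ maze.sense(dir='west')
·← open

·→ stack.push(x='west')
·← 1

·→ maze.move(dir='west')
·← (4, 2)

·→ maze.sense(dir='west')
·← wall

·→ maze.sense(dir='south')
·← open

·→ stack.push(x='south')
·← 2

·→ maze.move(dir='south')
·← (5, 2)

·→ maze.sense(dir='west')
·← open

·→ stack.push(x='west')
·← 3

·→ maze.move(dir='west')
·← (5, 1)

·→ maze.sense(dir='west')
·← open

·→ stack.push(x='west')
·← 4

·→ maze.move(dir='west')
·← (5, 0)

·→ maze.sense(dir='south')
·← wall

·→ maze.sense(dir='north')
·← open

·→ stack.push(x='north')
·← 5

·→ maze.move(dir='north')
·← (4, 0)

·→ maze.sense(dir='north')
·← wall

·→ stack.pop()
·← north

·→ maze.move(dir='south')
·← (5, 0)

·→ stack.pop()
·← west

·→ maze.move(dir='east')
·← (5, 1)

·→ maze.sense(dir='south')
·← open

·→ stack.push(x='south')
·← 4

·→ maze.move(dir='south')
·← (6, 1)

·→ maze.sense(dir='south')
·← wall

·→ maze.sense(dir='east')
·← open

·→ stack.push(x='east')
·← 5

·→ maze.move(dir='east')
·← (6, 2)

·→ maze.sense(dir='south')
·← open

·→ stack.push(x='south')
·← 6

·→ maze.move(dir='south')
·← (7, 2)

·→ maze.sense(dir='south')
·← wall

·→ maze.sense(dir='east')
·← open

·→ stack.push(x='east')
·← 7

·→ maze.move(dir='east')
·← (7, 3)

·→ maze.sense(dir='south')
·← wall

·→ maze.sense(dir='east')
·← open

·→ stack.push(x='east')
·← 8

·→ maze.move(dir='east')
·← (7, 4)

·→ maze.sense(dir='south')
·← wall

·→ maze.sense(dir='east')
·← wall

·→ maze.sense(dir='north')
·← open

·→ stack.push(x='north')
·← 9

·→ maze.move(dir='north')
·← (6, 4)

·→ maze.sense(dir='west')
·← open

·→ stack.push(x='west')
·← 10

·→ maze.move(dir='west')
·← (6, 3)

·→ maze.sense(dir='north')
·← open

·→ stack.push(x='north')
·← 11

·→ maze.move(dir='north')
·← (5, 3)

·→ maze.sense(dir='east')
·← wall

·→ stack.pop()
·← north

·→ maze.move(dir='south')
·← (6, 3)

·→ stack.pop()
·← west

·→ maze.move(dir='east')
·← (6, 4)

·→ maze.sense(dir='east')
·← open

·→ stack.push(x='east')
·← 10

·→ maze.move(dir='east')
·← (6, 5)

·→ maze.sense(dir='east')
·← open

·→ stack.push(x='east')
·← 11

·→ maze.move(dir='east')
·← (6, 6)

·→ maze.sense(dir='south')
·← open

·→ stack.push(x='south')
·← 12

·→ maze.move(dir='south')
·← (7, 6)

·→ maze.sense(dir='south')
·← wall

·→ maze.sense(dir='east')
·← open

·→ stack.push(x='east')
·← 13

·→ maze.move(dir='east')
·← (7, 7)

·→ maze.sense(dir='south')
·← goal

·→ maze.move(dir='south')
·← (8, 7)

Answer: (8, 7)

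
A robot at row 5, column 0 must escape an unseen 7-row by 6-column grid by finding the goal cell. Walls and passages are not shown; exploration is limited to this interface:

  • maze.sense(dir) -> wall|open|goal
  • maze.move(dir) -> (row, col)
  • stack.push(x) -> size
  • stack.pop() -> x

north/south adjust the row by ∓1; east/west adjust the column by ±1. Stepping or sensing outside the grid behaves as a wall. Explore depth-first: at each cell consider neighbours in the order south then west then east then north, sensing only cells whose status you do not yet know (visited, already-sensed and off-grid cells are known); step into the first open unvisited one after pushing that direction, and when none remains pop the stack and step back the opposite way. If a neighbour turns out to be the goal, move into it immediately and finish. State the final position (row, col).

I use maze.sense using south, and observe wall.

Calling maze.sense using east, yielding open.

I call stack.push using east, and see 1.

I call maze.move using east, and see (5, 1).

Invoking maze.sense using south, → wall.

I run maze.sense using east, giving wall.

Next I call maze.sense using north, and see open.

Then stack.push using north, and see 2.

Calling maze.move using north, and see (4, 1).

Now I run maze.sense using west, and get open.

I try stack.push using west, — result: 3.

I use maze.move using west, giving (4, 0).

I invoke maze.sense using north, and get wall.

I run stack.pop(), and get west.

Now I run maze.move using east, and get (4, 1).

Calling maze.sense using east, giving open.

I try stack.push using east, giving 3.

I call maze.move using east, and observe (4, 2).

I invoke maze.sense using east, → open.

Using stack.push using east, which returns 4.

Calling maze.move using east, and get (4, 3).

Now I run maze.sense using south, and see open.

Using stack.push using south, giving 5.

I call maze.move using south, giving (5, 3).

Now I run maze.sense using south, : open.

Now I run stack.push using south, giving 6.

Calling maze.move using south, giving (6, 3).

Using maze.sense using west, which returns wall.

I use maze.sense using east, which returns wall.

Invoking stack.pop(), — result: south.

I run maze.move using north, yielding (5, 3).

I use maze.sense using east, and observe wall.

Using stack.pop(), → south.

I invoke maze.move using north, and observe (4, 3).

Invoking maze.sense using east, which returns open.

Using stack.push using east, yielding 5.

I call maze.move using east, yielding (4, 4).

I use maze.sense using east, giving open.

I try stack.push using east, which returns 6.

Next I call maze.move using east, and see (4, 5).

I invoke maze.sense using south, → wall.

Calling maze.sense using north, giving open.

I call stack.push using north, → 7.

Then maze.move using north, giving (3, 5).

Next I call maze.sense using west, giving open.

I run stack.push using west, : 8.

I try maze.move using west, and get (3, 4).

I call maze.sense using west, yielding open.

Now I run stack.push using west, and get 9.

Now I run maze.move using west, — result: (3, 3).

Then maze.sense using west, and see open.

Now I run stack.push using west, giving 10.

I invoke maze.move using west, and observe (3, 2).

Next I call maze.sense using west, : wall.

Using maze.sense using north, which returns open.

Invoking stack.push using north, and get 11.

Calling maze.move using north, : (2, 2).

I run maze.sense using west, — result: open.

Invoking stack.push using west, → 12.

Using maze.move using west, and get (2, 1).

Next I call maze.sense using west, : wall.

Calling maze.sense using north, and see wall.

Calling stack.pop, — result: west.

Then maze.move using east, giving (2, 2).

I use maze.sense using east, and get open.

I call stack.push using east, → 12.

Next I call maze.move using east, and observe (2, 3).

I call maze.sense using east, and get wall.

I run maze.sense using north, and observe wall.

Then stack.pop, : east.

I invoke maze.move using west, → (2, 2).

I try maze.sense using north, giving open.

Invoking stack.push using north, → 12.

I call maze.move using north, — result: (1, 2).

Then maze.sense using north, — result: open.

Invoking stack.push using north, : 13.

I try maze.move using north, and observe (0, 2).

I invoke maze.sense using west, and get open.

Invoking stack.push using west, which returns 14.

I use maze.move using west, giving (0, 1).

Invoking maze.sense using west, and get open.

Invoking stack.push using west, → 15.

I try maze.move using west, yielding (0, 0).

I call maze.sense using south, and observe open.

Now I run stack.push using south, giving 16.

Next I call maze.move using south, and see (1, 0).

Invoking stack.pop(), and get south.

Calling maze.move using north, → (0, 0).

I use stack.pop, yielding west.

Invoking maze.move using east, and get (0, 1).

Calling stack.pop, : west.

I run maze.move using east, and observe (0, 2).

I invoke maze.sense using east, and see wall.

Next I call stack.pop, which returns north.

I call maze.move using south, yielding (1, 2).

Invoking stack.pop, and see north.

I try maze.move using south, → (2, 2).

Invoking stack.pop(), : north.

Invoking maze.move using south, yielding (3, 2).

Next I call stack.pop, giving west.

Using maze.move using east, and see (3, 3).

Invoking stack.pop(), yielding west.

I call maze.move using east, and see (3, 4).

I run stack.pop(), and see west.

Invoking maze.move using east, → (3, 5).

I run maze.sense using north, : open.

Next I call stack.push using north, and see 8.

Next I call maze.move using north, : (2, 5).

I call maze.sense using north, yielding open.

I call stack.push using north, : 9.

Next I call maze.move using north, and get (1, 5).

Invoking maze.sense using west, yielding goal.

I try maze.move using west, and observe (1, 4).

Answer: (1, 4)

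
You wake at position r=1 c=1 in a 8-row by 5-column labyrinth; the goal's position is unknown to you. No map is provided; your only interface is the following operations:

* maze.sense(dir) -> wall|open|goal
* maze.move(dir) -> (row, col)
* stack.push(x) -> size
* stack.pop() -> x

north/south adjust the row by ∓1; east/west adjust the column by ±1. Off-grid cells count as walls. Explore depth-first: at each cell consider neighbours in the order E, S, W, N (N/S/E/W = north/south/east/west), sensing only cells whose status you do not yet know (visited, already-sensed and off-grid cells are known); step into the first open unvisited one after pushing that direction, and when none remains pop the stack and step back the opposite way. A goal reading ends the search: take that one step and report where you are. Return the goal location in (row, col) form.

I try maze.sense using dir: east, → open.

Now I run stack.push using x: east, → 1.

Next I call maze.move using dir: east, : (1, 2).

I use maze.sense using dir: east, which returns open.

I use stack.push using x: east, : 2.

I use maze.move using dir: east, yielding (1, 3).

Next I call maze.sense using dir: east, → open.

I call stack.push using x: east, giving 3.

I call maze.move using dir: east, which returns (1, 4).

Now I run maze.sense using dir: south, : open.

I invoke stack.push using x: south, giving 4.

I call maze.move using dir: south, yielding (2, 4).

Now I run maze.sense using dir: south, yielding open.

I use stack.push using x: south, : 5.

I invoke maze.move using dir: south, — result: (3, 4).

I call maze.sense using dir: south, which returns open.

Then stack.push using x: south, giving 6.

I try maze.move using dir: south, and get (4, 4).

I invoke maze.sense using dir: south, which returns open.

I call stack.push using x: south, yielding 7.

Then maze.move using dir: south, which returns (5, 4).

I invoke maze.sense using dir: south, and see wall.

Using maze.sense using dir: west, : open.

I try stack.push using x: west, yielding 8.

Calling maze.move using dir: west, and observe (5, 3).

I try maze.sense using dir: south, and get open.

Next I call stack.push using x: south, which returns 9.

Next I call maze.move using dir: south, which returns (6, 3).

Using maze.sense using dir: south, giving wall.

Now I run maze.sense using dir: west, : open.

I invoke stack.push using x: west, → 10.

Next I call maze.move using dir: west, which returns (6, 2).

Invoking maze.sense using dir: south, yielding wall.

Calling maze.sense using dir: west, → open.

Next I call stack.push using x: west, → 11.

I call maze.move using dir: west, and get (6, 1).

Next I call maze.sense using dir: south, and see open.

Next I call stack.push using x: south, giving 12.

I use maze.move using dir: south, : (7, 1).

Next I call maze.sense using dir: west, giving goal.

Now I run maze.move using dir: west, — result: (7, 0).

Answer: (7, 0)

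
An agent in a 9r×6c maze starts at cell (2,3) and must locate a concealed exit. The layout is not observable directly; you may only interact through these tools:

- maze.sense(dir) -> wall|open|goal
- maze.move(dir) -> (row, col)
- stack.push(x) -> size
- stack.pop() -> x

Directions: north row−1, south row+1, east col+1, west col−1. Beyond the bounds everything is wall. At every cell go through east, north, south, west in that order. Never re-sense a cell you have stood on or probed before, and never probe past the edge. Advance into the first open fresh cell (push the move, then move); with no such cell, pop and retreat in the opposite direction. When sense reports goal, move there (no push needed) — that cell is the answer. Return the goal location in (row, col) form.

Do: sense[dir: east]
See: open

Do: push[x: east]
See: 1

Do: move[dir: east]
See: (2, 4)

Do: sense[dir: east]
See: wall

Do: sense[dir: north]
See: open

Do: push[x: north]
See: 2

Do: move[dir: north]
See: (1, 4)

Do: sense[dir: east]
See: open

Do: push[x: east]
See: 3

Do: move[dir: east]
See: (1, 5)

Do: sense[dir: north]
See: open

Do: push[x: north]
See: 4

Do: move[dir: north]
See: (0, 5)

Do: sense[dir: west]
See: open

Do: push[x: west]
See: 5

Do: move[dir: west]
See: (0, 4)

Do: sense[dir: west]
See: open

Do: push[x: west]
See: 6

Do: move[dir: west]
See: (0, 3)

Do: sense[dir: south]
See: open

Do: push[x: south]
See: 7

Do: move[dir: south]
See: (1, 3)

Do: sense[dir: west]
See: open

Do: push[x: west]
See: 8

Do: move[dir: west]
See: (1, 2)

Do: sense[dir: north]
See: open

Do: push[x: north]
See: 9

Do: move[dir: north]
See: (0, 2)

Do: sense[dir: west]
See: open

Do: push[x: west]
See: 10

Do: move[dir: west]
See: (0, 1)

Do: sense[dir: south]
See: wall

Do: sense[dir: west]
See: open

Do: push[x: west]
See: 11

Do: move[dir: west]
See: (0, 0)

Do: sense[dir: south]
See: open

Do: push[x: south]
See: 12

Do: move[dir: south]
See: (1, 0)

Do: sense[dir: south]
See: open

Do: push[x: south]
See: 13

Do: move[dir: south]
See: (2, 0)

Do: sense[dir: east]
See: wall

Do: sense[dir: south]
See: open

Do: push[x: south]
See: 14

Do: move[dir: south]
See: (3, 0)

Do: sense[dir: east]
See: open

Do: push[x: east]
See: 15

Do: move[dir: east]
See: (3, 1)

Do: sense[dir: east]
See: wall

Do: sense[dir: south]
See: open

Do: push[x: south]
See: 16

Do: move[dir: south]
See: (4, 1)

Do: sense[dir: east]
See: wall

Do: sense[dir: south]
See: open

Do: push[x: south]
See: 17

Do: move[dir: south]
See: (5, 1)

Do: sense[dir: east]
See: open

Do: push[x: east]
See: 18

Do: move[dir: east]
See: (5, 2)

Do: sense[dir: east]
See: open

Do: push[x: east]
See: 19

Do: move[dir: east]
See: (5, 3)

Do: sense[dir: east]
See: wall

Do: sense[dir: north]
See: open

Do: push[x: north]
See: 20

Do: move[dir: north]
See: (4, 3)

Do: sense[dir: east]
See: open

Do: push[x: east]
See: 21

Do: move[dir: east]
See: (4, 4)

Do: sense[dir: east]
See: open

Do: push[x: east]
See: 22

Do: move[dir: east]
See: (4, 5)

Do: sense[dir: north]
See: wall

Do: sense[dir: south]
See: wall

Do: pop[]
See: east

Do: move[dir: west]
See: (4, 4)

Do: sense[dir: north]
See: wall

Do: pop[]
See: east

Do: move[dir: west]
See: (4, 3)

Do: sense[dir: north]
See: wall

Do: pop[]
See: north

Do: move[dir: south]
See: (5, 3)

Do: sense[dir: south]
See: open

Do: push[x: south]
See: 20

Do: move[dir: south]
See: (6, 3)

Do: sense[dir: east]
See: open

Do: push[x: east]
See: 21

Do: move[dir: east]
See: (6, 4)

Do: sense[dir: east]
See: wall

Do: sense[dir: south]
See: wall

Do: pop[]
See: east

Do: move[dir: west]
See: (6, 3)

Do: sense[dir: south]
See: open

Do: push[x: south]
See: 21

Do: move[dir: south]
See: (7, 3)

Do: sense[dir: south]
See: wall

Do: sense[dir: west]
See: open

Do: push[x: west]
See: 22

Do: move[dir: west]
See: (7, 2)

Do: sense[dir: north]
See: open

Do: push[x: north]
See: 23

Do: move[dir: north]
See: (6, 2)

Do: sense[dir: west]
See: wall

Do: pop[]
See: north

Do: move[dir: south]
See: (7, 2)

Do: sense[dir: south]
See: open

Do: push[x: south]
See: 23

Do: move[dir: south]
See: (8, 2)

Do: sense[dir: west]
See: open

Do: push[x: west]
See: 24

Do: move[dir: west]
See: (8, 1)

Do: sense[dir: north]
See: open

Do: push[x: north]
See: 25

Do: move[dir: north]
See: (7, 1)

Do: sense[dir: west]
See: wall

Do: pop[]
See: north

Do: move[dir: south]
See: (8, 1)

Do: sense[dir: west]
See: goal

Do: move[dir: west]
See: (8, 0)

Answer: (8, 0)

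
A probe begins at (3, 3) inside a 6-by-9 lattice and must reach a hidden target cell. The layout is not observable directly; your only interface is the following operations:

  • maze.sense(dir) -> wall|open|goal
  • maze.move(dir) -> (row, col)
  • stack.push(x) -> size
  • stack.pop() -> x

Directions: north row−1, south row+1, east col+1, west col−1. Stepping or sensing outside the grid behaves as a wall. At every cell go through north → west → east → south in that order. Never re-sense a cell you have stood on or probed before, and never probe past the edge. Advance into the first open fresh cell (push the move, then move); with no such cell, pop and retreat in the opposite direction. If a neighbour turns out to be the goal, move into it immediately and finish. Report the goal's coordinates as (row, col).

~$ maze.sense dir=north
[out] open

~$ stack.push x=north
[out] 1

~$ maze.move dir=north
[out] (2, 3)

~$ maze.sense dir=north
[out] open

~$ stack.push x=north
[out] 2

~$ maze.move dir=north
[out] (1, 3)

~$ maze.sense dir=north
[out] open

~$ stack.push x=north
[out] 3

~$ maze.move dir=north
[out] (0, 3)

~$ maze.sense dir=west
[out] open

~$ stack.push x=west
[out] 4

~$ maze.move dir=west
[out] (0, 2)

~$ maze.sense dir=west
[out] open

~$ stack.push x=west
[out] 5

~$ maze.move dir=west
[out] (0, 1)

~$ maze.sense dir=west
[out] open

~$ stack.push x=west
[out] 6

~$ maze.move dir=west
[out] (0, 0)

~$ maze.sense dir=south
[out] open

~$ stack.push x=south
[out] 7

~$ maze.move dir=south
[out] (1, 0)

~$ maze.sense dir=east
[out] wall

~$ maze.sense dir=south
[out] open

~$ stack.push x=south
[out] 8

~$ maze.move dir=south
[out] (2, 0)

~$ maze.sense dir=east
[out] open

~$ stack.push x=east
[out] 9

~$ maze.move dir=east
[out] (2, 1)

~$ maze.sense dir=east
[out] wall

~$ maze.sense dir=south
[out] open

~$ stack.push x=south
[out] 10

~$ maze.move dir=south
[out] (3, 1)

~$ maze.sense dir=west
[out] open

~$ stack.push x=west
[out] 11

~$ maze.move dir=west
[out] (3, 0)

~$ maze.sense dir=south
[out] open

~$ stack.push x=south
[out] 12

~$ maze.move dir=south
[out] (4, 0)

~$ maze.sense dir=east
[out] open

~$ stack.push x=east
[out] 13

~$ maze.move dir=east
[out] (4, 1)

~$ maze.sense dir=east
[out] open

~$ stack.push x=east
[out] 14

~$ maze.move dir=east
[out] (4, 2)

~$ maze.sense dir=north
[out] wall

~$ maze.sense dir=east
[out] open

~$ stack.push x=east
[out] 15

~$ maze.move dir=east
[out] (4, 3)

~$ maze.sense dir=east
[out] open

~$ stack.push x=east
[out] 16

~$ maze.move dir=east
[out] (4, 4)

~$ maze.sense dir=north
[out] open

~$ stack.push x=north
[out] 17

~$ maze.move dir=north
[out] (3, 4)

~$ maze.sense dir=north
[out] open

~$ stack.push x=north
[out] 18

~$ maze.move dir=north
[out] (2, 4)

~$ maze.sense dir=north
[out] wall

~$ maze.sense dir=east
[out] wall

~$ stack.pop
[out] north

~$ maze.move dir=south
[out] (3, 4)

~$ maze.sense dir=east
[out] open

~$ stack.push x=east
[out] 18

~$ maze.move dir=east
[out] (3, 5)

~$ maze.sense dir=east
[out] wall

~$ maze.sense dir=south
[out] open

~$ stack.push x=south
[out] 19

~$ maze.move dir=south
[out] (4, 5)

~$ maze.sense dir=east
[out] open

~$ stack.push x=east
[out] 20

~$ maze.move dir=east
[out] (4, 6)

~$ maze.sense dir=east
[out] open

~$ stack.push x=east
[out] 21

~$ maze.move dir=east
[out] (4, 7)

~$ maze.sense dir=north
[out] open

~$ stack.push x=north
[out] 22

~$ maze.move dir=north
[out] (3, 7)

~$ maze.sense dir=north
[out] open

~$ stack.push x=north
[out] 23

~$ maze.move dir=north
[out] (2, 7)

~$ maze.sense dir=north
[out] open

~$ stack.push x=north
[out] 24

~$ maze.move dir=north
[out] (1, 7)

~$ maze.sense dir=north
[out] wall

~$ maze.sense dir=west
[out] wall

~$ maze.sense dir=east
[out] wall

~$ stack.pop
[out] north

~$ maze.move dir=south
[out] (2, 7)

~$ maze.sense dir=west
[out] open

~$ stack.push x=west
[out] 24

~$ maze.move dir=west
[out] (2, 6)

~$ stack.pop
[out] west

~$ maze.move dir=east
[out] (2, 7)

~$ maze.sense dir=east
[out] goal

~$ maze.move dir=east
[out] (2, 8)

Answer: (2, 8)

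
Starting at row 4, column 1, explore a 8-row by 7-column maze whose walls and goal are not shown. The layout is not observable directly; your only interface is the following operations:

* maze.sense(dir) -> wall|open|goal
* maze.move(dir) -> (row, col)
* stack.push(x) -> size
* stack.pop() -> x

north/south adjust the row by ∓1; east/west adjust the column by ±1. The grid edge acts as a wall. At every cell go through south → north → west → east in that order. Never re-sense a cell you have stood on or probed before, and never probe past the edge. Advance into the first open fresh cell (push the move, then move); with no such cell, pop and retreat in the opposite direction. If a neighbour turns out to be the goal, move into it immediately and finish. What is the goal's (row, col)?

CALL maze.sense[dir=south]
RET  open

CALL stack.push[x=south]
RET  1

CALL maze.move[dir=south]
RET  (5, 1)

CALL maze.sense[dir=south]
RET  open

CALL stack.push[x=south]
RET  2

CALL maze.move[dir=south]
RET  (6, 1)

CALL maze.sense[dir=south]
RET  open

CALL stack.push[x=south]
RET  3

CALL maze.move[dir=south]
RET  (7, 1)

CALL maze.sense[dir=west]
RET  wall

CALL maze.sense[dir=east]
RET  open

CALL stack.push[x=east]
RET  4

CALL maze.move[dir=east]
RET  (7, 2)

CALL maze.sense[dir=north]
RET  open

CALL stack.push[x=north]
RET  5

CALL maze.move[dir=north]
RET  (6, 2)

CALL maze.sense[dir=north]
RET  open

CALL stack.push[x=north]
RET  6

CALL maze.move[dir=north]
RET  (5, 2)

CALL maze.sense[dir=north]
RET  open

CALL stack.push[x=north]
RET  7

CALL maze.move[dir=north]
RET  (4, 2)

CALL maze.sense[dir=north]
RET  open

CALL stack.push[x=north]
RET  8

CALL maze.move[dir=north]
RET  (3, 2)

CALL maze.sense[dir=north]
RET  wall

CALL maze.sense[dir=west]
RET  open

CALL stack.push[x=west]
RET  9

CALL maze.move[dir=west]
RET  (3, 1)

CALL maze.sense[dir=north]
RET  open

CALL stack.push[x=north]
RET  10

CALL maze.move[dir=north]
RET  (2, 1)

CALL maze.sense[dir=north]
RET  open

CALL stack.push[x=north]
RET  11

CALL maze.move[dir=north]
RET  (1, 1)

CALL maze.sense[dir=north]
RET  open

CALL stack.push[x=north]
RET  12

CALL maze.move[dir=north]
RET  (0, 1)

CALL maze.sense[dir=west]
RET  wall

CALL maze.sense[dir=east]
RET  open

CALL stack.push[x=east]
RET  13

CALL maze.move[dir=east]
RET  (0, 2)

CALL maze.sense[dir=south]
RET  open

CALL stack.push[x=south]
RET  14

CALL maze.move[dir=south]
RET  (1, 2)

CALL maze.sense[dir=east]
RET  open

CALL stack.push[x=east]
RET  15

CALL maze.move[dir=east]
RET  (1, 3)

CALL maze.sense[dir=south]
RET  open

CALL stack.push[x=south]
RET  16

CALL maze.move[dir=south]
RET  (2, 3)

CALL maze.sense[dir=south]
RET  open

CALL stack.push[x=south]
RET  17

CALL maze.move[dir=south]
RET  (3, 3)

CALL maze.sense[dir=south]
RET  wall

CALL maze.sense[dir=east]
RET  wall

CALL stack.pop[]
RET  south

CALL maze.move[dir=north]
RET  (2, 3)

CALL maze.sense[dir=east]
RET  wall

CALL stack.pop[]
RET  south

CALL maze.move[dir=north]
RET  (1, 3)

CALL maze.sense[dir=north]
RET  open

CALL stack.push[x=north]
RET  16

CALL maze.move[dir=north]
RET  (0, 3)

CALL maze.sense[dir=east]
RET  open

CALL stack.push[x=east]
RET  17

CALL maze.move[dir=east]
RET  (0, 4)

CALL maze.sense[dir=south]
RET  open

CALL stack.push[x=south]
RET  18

CALL maze.move[dir=south]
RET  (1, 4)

CALL maze.sense[dir=east]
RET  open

CALL stack.push[x=east]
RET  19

CALL maze.move[dir=east]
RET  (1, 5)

CALL maze.sense[dir=south]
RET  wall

CALL maze.sense[dir=north]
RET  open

CALL stack.push[x=north]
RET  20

CALL maze.move[dir=north]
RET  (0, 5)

CALL maze.sense[dir=east]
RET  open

CALL stack.push[x=east]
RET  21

CALL maze.move[dir=east]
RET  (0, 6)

CALL maze.sense[dir=south]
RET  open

CALL stack.push[x=south]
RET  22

CALL maze.move[dir=south]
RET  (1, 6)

CALL maze.sense[dir=south]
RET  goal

CALL maze.move[dir=south]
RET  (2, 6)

Answer: (2, 6)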